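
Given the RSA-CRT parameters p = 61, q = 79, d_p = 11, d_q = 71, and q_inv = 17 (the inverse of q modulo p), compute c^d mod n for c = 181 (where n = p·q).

4479

m₁ = c^(d_p) mod p: c ≡ 59 (mod 61), and 59^11 mod 61 = 26.
m₂ = c^(d_q) mod q: c ≡ 23 (mod 79), and 23^71 mod 79 = 55.
h = q_inv·(m₁ − m₂) mod p = 17·(26 − 55) mod 61 = 56.
m = m₂ + h·q = 55 + 56·79 = 4479.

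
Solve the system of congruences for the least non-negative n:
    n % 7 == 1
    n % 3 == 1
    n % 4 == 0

64

The moduli are pairwise coprime; M = 7·3·4 = 84.
M/7 = 12; 12 ≡ 5 (mod 7); 5·3 ≡ 1, so inverse 3.
M/3 = 28; 28 ≡ 1 (mod 3), inverse 1.
M/4 = 21; 21 ≡ 1 (mod 4), inverse 1.
n ≡ 1·12·3 + 1·28·1 + 0·21·1 = 64.
64 mod 84 = 64.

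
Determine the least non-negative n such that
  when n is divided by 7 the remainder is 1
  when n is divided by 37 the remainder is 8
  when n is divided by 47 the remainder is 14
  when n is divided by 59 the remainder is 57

The moduli are pairwise coprime; M = 7·37·47·59 = 718207.
M/7 = 102601; 102601 ≡ 2 (mod 7); 2·4 ≡ 1, so inverse 4.
M/37 = 19411; 19411 ≡ 23 (mod 37); 23·29 ≡ 1, so inverse 29.
M/47 = 15281; 15281 ≡ 6 (mod 47); 6·8 ≡ 1, so inverse 8.
M/59 = 12173; 12173 ≡ 19 (mod 59); 19·28 ≡ 1, so inverse 28.
n ≡ 1·102601·4 + 8·19411·29 + 14·15281·8 + 57·12173·28 = 26053336.
26053336 mod 718207 = 197884.

197884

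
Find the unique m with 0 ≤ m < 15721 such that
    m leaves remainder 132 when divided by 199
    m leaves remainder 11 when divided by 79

From m ≡ 132 (mod 199) write m = 132 + 199t. Substituting into m ≡ 11 (mod 79) gives 199t ≡ 37 (mod 79), and since 41⁻¹ ≡ 27 (mod 79), t ≡ 51. Hence m ≡ 132 + 199·51 = 10281 (mod 15721).

10281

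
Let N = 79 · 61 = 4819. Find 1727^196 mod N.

Mod 79: 1727 ≡ 68; by Fermat, exponent reduces to 196 mod 78 = 40; 68^40 ≡ 11 (mod 79).
Mod 61: 1727 ≡ 19; by Fermat, exponent reduces to 196 mod 60 = 16; 19^16 ≡ 42 (mod 61).
Combine by CRT: x ≡ 11 (mod 79), x ≡ 42 (mod 61) ⇒ x ≡ 3092 (mod 4819).

3092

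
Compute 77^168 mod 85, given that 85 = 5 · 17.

Mod 5: 77 ≡ 2; since 4 | 168, by Fermat 2^168 ≡ 1 (mod 5).
Mod 17: 77 ≡ 9; by Fermat, exponent reduces to 168 mod 16 = 8; 9^8 ≡ 1 (mod 17).
Combine by CRT: x ≡ 1 (mod 5), x ≡ 1 (mod 17) ⇒ x ≡ 1 (mod 85).

1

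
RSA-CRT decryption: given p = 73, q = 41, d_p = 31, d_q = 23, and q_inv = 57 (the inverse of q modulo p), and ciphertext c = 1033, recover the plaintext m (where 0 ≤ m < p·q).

758

m₁ = c^(d_p) mod p: c ≡ 11 (mod 73), and 11^31 mod 73 = 28.
m₂ = c^(d_q) mod q: c ≡ 8 (mod 41), and 8^23 mod 41 = 20.
h = q_inv·(m₁ − m₂) mod p = 57·(28 − 20) mod 73 = 18.
m = m₂ + h·q = 20 + 18·41 = 758.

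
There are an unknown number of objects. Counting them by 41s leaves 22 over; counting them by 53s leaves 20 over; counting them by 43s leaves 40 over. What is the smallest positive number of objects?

52543

From N ≡ 22 (mod 41) write N = 22 + 41t. Substituting into N ≡ 20 (mod 53) gives 41t ≡ 51 (mod 53), and since 41⁻¹ ≡ 22 (mod 53), t ≡ 9. Hence N ≡ 22 + 41·9 = 391 (mod 2173).
From N ≡ 391 (mod 2173) write N = 391 + 2173t. Substituting into N ≡ 40 (mod 43) gives 2173t ≡ 36 (mod 43), and since 23⁻¹ ≡ 15 (mod 43), t ≡ 24. Hence N ≡ 391 + 2173·24 = 52543 (mod 93439).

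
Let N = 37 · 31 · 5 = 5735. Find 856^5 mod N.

4531

Mod 37: 856 ≡ 5; 5^5 ≡ 17 (mod 37).
Mod 31: 856 ≡ 19; 19^5 ≡ 5 (mod 31).
Mod 5: 856 ≡ 1; by Fermat, exponent reduces to 5 mod 4 = 1; 1^1 ≡ 1 (mod 5).
Combine by CRT: x ≡ 17 (mod 37), x ≡ 5 (mod 31), x ≡ 1 (mod 5) ⇒ x ≡ 4531 (mod 5735).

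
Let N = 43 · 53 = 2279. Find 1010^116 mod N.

1282

Mod 43: 1010 ≡ 21; by Fermat, exponent reduces to 116 mod 42 = 32; 21^32 ≡ 35 (mod 43).
Mod 53: 1010 ≡ 3; by Fermat, exponent reduces to 116 mod 52 = 12; 3^12 ≡ 10 (mod 53).
Combine by CRT: x ≡ 35 (mod 43), x ≡ 10 (mod 53) ⇒ x ≡ 1282 (mod 2279).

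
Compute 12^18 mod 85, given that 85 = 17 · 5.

59

Mod 17: 12 ≡ 12; by Fermat, exponent reduces to 18 mod 16 = 2; 12^2 ≡ 8 (mod 17).
Mod 5: 12 ≡ 2; by Fermat, exponent reduces to 18 mod 4 = 2; 2^2 ≡ 4 (mod 5).
Combine by CRT: x ≡ 8 (mod 17), x ≡ 4 (mod 5) ⇒ x ≡ 59 (mod 85).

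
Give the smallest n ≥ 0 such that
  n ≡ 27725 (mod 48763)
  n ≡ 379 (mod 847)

174014

gcd(48763, 847) = 121 and 121 | (379 − 27725), so the pair is consistent; merging gives n ≡ 174014 (mod 341341), where 341341 = lcm(48763, 847).
The solution is unique modulo lcm(48763, 847) = 341341.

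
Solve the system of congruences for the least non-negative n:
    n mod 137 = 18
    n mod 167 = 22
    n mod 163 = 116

From n ≡ 18 (mod 137) write n = 18 + 137t. Substituting into n ≡ 22 (mod 167) gives 137t ≡ 4 (mod 167), and since 137⁻¹ ≡ 128 (mod 167), t ≡ 11. Hence n ≡ 18 + 137·11 = 1525 (mod 22879).
From n ≡ 1525 (mod 22879) write n = 1525 + 22879t. Substituting into n ≡ 116 (mod 163) gives 22879t ≡ 58 (mod 163), and since 59⁻¹ ≡ 105 (mod 163), t ≡ 59. Hence n ≡ 1525 + 22879·59 = 1351386 (mod 3729277).

1351386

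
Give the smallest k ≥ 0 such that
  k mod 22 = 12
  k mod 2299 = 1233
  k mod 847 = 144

3532

Combine the congruences pairwise.
gcd(22, 2299) = 11 and 11 | (1233 − 12), so the pair is consistent; merging gives k ≡ 3532 (mod 4598), where 4598 = lcm(22, 2299).
gcd(4598, 847) = 121 and 121 | (144 − 3532), so the pair is consistent; merging gives k ≡ 3532 (mod 32186), where 32186 = lcm(4598, 847).
The solution is unique modulo lcm(22, 2299, 847) = 32186.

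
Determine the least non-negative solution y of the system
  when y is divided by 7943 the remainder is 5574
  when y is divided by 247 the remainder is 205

gcd(7943, 247) = 13 and 13 | (205 − 5574), so the pair is consistent; merging gives y ≡ 69118 (mod 150917), where 150917 = lcm(7943, 247).
The solution is unique modulo lcm(7943, 247) = 150917.

69118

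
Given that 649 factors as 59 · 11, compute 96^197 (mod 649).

Mod 59: 96 ≡ 37; by Fermat, exponent reduces to 197 mod 58 = 23; 37^23 ≡ 52 (mod 59).
Mod 11: 96 ≡ 8; by Fermat, exponent reduces to 197 mod 10 = 7; 8^7 ≡ 2 (mod 11).
Combine by CRT: x ≡ 52 (mod 59), x ≡ 2 (mod 11) ⇒ x ≡ 288 (mod 649).

288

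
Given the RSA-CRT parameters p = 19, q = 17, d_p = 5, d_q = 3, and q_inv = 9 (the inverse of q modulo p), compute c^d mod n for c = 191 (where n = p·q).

m₁ = c^(d_p) mod p: c ≡ 1 (mod 19), and 1^5 mod 19 = 1.
m₂ = c^(d_q) mod q: c ≡ 4 (mod 17), and 4^3 mod 17 = 13.
h = q_inv·(m₁ − m₂) mod p = 9·(1 − 13) mod 19 = 6.
m = m₂ + h·q = 13 + 6·17 = 115.

115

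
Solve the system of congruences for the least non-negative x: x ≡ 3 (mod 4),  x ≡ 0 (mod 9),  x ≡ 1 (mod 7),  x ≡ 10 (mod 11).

351

The moduli are pairwise coprime; N = 4·9·7·11 = 2772.
N/4 = 693; 693 ≡ 1 (mod 4), inverse 1.
N/9 = 308; 308 ≡ 2 (mod 9); 2·5 ≡ 1, so inverse 5.
N/7 = 396; 396 ≡ 4 (mod 7); 4·2 ≡ 1, so inverse 2.
N/11 = 252; 252 ≡ 10 (mod 11); 10·10 ≡ 1, so inverse 10.
x ≡ 3·693·1 + 0·308·5 + 1·396·2 + 10·252·10 = 28071.
28071 mod 2772 = 351.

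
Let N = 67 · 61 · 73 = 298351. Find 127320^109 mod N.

225286

Mod 67: 127320 ≡ 20; by Fermat, exponent reduces to 109 mod 66 = 43; 20^43 ≡ 32 (mod 67).
Mod 61: 127320 ≡ 13; by Fermat, exponent reduces to 109 mod 60 = 49; 13^49 ≡ 13 (mod 61).
Mod 73: 127320 ≡ 8; by Fermat, exponent reduces to 109 mod 72 = 37; 8^37 ≡ 8 (mod 73).
Combine by CRT: x ≡ 32 (mod 67), x ≡ 13 (mod 61), x ≡ 8 (mod 73) ⇒ x ≡ 225286 (mod 298351).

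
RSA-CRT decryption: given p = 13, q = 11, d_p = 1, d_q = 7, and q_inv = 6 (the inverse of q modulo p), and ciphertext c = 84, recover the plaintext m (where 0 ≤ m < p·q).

6

m₁ = c^(d_p) mod p: c ≡ 6 (mod 13), and 6^1 mod 13 = 6.
m₂ = c^(d_q) mod q: c ≡ 7 (mod 11), and 7^7 mod 11 = 6.
h = q_inv·(m₁ − m₂) mod p = 6·(6 − 6) mod 13 = 0.
m = m₂ + h·q = 6 + 0·11 = 6.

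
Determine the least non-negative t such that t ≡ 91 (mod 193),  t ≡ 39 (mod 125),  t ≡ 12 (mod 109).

Combine the congruences pairwise.
From t ≡ 91 (mod 193) write t = 91 + 193s. Substituting into t ≡ 39 (mod 125) gives 193s ≡ 73 (mod 125), and since 68⁻¹ ≡ 57 (mod 125), s ≡ 36. Hence t ≡ 91 + 193·36 = 7039 (mod 24125).
From t ≡ 7039 (mod 24125) write t = 7039 + 24125s. Substituting into t ≡ 12 (mod 109) gives 24125s ≡ 58 (mod 109), and since 36⁻¹ ≡ 106 (mod 109), s ≡ 44. Hence t ≡ 7039 + 24125·44 = 1068539 (mod 2629625).

1068539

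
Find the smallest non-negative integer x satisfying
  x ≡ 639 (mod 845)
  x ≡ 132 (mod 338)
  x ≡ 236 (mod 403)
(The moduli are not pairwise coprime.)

26834

gcd(845, 338) = 169 and 169 | (132 − 639), so the pair is consistent; merging gives x ≡ 1484 (mod 1690), where 1690 = lcm(845, 338).
gcd(1690, 403) = 13 and 13 | (236 − 1484), so the pair is consistent; merging gives x ≡ 26834 (mod 52390), where 52390 = lcm(1690, 403).
The solution is unique modulo lcm(845, 338, 403) = 52390.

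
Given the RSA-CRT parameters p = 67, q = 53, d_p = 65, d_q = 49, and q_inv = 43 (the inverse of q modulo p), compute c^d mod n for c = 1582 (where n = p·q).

m₁ = c^(d_p) mod p: c ≡ 41 (mod 67), and 41^65 mod 67 = 18.
m₂ = c^(d_q) mod q: c ≡ 45 (mod 53), and 45^49 mod 53 = 3.
h = q_inv·(m₁ − m₂) mod p = 43·(18 − 3) mod 67 = 42.
m = m₂ + h·q = 3 + 42·53 = 2229.

2229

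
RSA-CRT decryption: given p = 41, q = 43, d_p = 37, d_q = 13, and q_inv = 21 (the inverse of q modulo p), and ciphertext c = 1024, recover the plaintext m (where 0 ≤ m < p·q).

532

m₁ = c^(d_p) mod p: c ≡ 40 (mod 41), and 40^37 mod 41 = 40.
m₂ = c^(d_q) mod q: c ≡ 35 (mod 43), and 35^13 mod 43 = 16.
h = q_inv·(m₁ − m₂) mod p = 21·(40 − 16) mod 41 = 12.
m = m₂ + h·q = 16 + 12·43 = 532.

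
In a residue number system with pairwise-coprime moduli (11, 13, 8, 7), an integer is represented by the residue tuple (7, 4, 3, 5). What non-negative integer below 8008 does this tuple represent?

Combine the congruences pairwise.
From x ≡ 7 (mod 11) write x = 7 + 11t. Substituting into x ≡ 4 (mod 13) gives 11t ≡ 10 (mod 13), and since 11⁻¹ ≡ 6 (mod 13), t ≡ 8. Hence x ≡ 7 + 11·8 = 95 (mod 143).
From x ≡ 95 (mod 143) write x = 95 + 143t. Substituting into x ≡ 3 (mod 8) gives 143t ≡ 4 (mod 8), and since 7⁻¹ ≡ 7 (mod 8), t ≡ 4. Hence x ≡ 95 + 143·4 = 667 (mod 1144).
From x ≡ 667 (mod 1144) write x = 667 + 1144t. Substituting into x ≡ 5 (mod 7) gives 1144t ≡ 3 (mod 7), and since 3⁻¹ ≡ 5 (mod 7), t ≡ 1. Hence x ≡ 667 + 1144·1 = 1811 (mod 8008).

1811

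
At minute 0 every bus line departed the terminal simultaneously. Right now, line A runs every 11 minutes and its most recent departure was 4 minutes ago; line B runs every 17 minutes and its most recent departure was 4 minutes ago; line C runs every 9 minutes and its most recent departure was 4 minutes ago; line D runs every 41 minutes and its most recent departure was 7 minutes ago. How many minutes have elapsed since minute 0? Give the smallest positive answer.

37030

The moduli are pairwise coprime; N = 11·17·9·41 = 69003.
N/11 = 6273; 6273 ≡ 3 (mod 11); 3·4 ≡ 1, so inverse 4.
N/17 = 4059; 4059 ≡ 13 (mod 17); 13·4 ≡ 1, so inverse 4.
N/9 = 7667; 7667 ≡ 8 (mod 9); 8·8 ≡ 1, so inverse 8.
N/41 = 1683; 1683 ≡ 2 (mod 41); 2·21 ≡ 1, so inverse 21.
t ≡ 4·6273·4 + 4·4059·4 + 4·7667·8 + 7·1683·21 = 658057.
658057 mod 69003 = 37030.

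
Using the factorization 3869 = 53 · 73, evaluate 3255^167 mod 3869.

Mod 53: 3255 ≡ 22; by Fermat, exponent reduces to 167 mod 52 = 11; 22^11 ≡ 26 (mod 53).
Mod 73: 3255 ≡ 43; by Fermat, exponent reduces to 167 mod 72 = 23; 43^23 ≡ 17 (mod 73).
Combine by CRT: x ≡ 26 (mod 53), x ≡ 17 (mod 73) ⇒ x ≡ 1404 (mod 3869).

1404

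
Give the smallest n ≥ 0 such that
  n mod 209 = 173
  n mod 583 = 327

7906

gcd(209, 583) = 11 and 11 | (327 − 173), so the pair is consistent; merging gives n ≡ 7906 (mod 11077), where 11077 = lcm(209, 583).
The solution is unique modulo lcm(209, 583) = 11077.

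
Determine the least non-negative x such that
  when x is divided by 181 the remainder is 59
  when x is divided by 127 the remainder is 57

8566

From x ≡ 59 (mod 181) write x = 59 + 181t. Substituting into x ≡ 57 (mod 127) gives 181t ≡ 125 (mod 127), and since 54⁻¹ ≡ 40 (mod 127), t ≡ 47. Hence x ≡ 59 + 181·47 = 8566 (mod 22987).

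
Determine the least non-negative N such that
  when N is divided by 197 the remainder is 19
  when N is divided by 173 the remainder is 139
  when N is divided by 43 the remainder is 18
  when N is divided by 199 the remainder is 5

The moduli are pairwise coprime; M = 197·173·43·199 = 291631117.
M/197 = 1480361; 1480361 ≡ 103 (mod 197); 103·44 ≡ 1, so inverse 44.
M/173 = 1685729; 1685729 ≡ 17 (mod 173); 17·112 ≡ 1, so inverse 112.
M/43 = 6782119; 6782119 ≡ 30 (mod 43); 30·33 ≡ 1, so inverse 33.
M/199 = 1465483; 1465483 ≡ 47 (mod 199); 47·72 ≡ 1, so inverse 72.
N ≡ 19·1480361·44 + 139·1685729·112 + 18·6782119·33 + 5·1465483·72 = 32037163434.
32037163434 mod 291631117 = 249371681.

249371681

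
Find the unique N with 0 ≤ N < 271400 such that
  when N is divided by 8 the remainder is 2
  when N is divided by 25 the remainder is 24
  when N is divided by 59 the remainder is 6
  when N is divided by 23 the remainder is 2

121074

Combine the congruences pairwise.
From N ≡ 2 (mod 8) write N = 2 + 8t. Substituting into N ≡ 24 (mod 25) gives 8t ≡ 22 (mod 25), and since 8⁻¹ ≡ 22 (mod 25), t ≡ 9. Hence N ≡ 2 + 8·9 = 74 (mod 200).
From N ≡ 74 (mod 200) write N = 74 + 200t. Substituting into N ≡ 6 (mod 59) gives 200t ≡ 50 (mod 59), and since 23⁻¹ ≡ 18 (mod 59), t ≡ 15. Hence N ≡ 74 + 200·15 = 3074 (mod 11800).
From N ≡ 3074 (mod 11800) write N = 3074 + 11800t. Substituting into N ≡ 2 (mod 23) gives 11800t ≡ 10 (mod 23), and since 1⁻¹ ≡ 1 (mod 23), t ≡ 10. Hence N ≡ 3074 + 11800·10 = 121074 (mod 271400).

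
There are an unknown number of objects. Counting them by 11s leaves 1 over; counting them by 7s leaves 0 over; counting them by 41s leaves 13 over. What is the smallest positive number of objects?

1981

The moduli are pairwise coprime; M = 11·7·41 = 3157.
M/11 = 287; 287 ≡ 1 (mod 11), inverse 1.
M/7 = 451; 451 ≡ 3 (mod 7); 3·5 ≡ 1, so inverse 5.
M/41 = 77; 77 ≡ 36 (mod 41); 36·8 ≡ 1, so inverse 8.
N ≡ 1·287·1 + 0·451·5 + 13·77·8 = 8295.
8295 mod 3157 = 1981.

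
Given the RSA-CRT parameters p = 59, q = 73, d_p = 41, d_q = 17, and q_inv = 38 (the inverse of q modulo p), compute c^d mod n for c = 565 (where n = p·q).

m₁ = c^(d_p) mod p: c ≡ 34 (mod 59), and 34^41 mod 59 = 30.
m₂ = c^(d_q) mod q: c ≡ 54 (mod 73), and 54^17 mod 73 = 50.
h = q_inv·(m₁ − m₂) mod p = 38·(30 − 50) mod 59 = 7.
m = m₂ + h·q = 50 + 7·73 = 561.

561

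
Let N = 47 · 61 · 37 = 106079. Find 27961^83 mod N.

73899

Mod 47: 27961 ≡ 43; by Fermat, exponent reduces to 83 mod 46 = 37; 43^37 ≡ 15 (mod 47).
Mod 61: 27961 ≡ 23; by Fermat, exponent reduces to 83 mod 60 = 23; 23^23 ≡ 28 (mod 61).
Mod 37: 27961 ≡ 26; by Fermat, exponent reduces to 83 mod 36 = 11; 26^11 ≡ 10 (mod 37).
Combine by CRT: x ≡ 15 (mod 47), x ≡ 28 (mod 61), x ≡ 10 (mod 37) ⇒ x ≡ 73899 (mod 106079).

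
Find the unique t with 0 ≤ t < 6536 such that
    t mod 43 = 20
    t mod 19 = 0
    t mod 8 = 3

The moduli are pairwise coprime; N = 43·19·8 = 6536.
N/43 = 152; 152 ≡ 23 (mod 43); 23·15 ≡ 1, so inverse 15.
N/19 = 344; 344 ≡ 2 (mod 19); 2·10 ≡ 1, so inverse 10.
N/8 = 817; 817 ≡ 1 (mod 8), inverse 1.
t ≡ 20·152·15 + 0·344·10 + 3·817·1 = 48051.
48051 mod 6536 = 2299.

2299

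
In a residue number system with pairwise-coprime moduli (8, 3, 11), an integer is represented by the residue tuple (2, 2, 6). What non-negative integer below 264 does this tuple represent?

The moduli are pairwise coprime; N = 8·3·11 = 264.
N/8 = 33; 33 ≡ 1 (mod 8), inverse 1.
N/3 = 88; 88 ≡ 1 (mod 3), inverse 1.
N/11 = 24; 24 ≡ 2 (mod 11); 2·6 ≡ 1, so inverse 6.
x ≡ 2·33·1 + 2·88·1 + 6·24·6 = 1106.
1106 mod 264 = 50.

50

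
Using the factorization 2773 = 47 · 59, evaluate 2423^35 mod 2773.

1441

Mod 47: 2423 ≡ 26; 26^35 ≡ 31 (mod 47).
Mod 59: 2423 ≡ 4; 4^35 ≡ 25 (mod 59).
Combine by CRT: x ≡ 31 (mod 47), x ≡ 25 (mod 59) ⇒ x ≡ 1441 (mod 2773).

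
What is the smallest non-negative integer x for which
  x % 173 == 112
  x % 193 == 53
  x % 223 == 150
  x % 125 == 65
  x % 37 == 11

From x ≡ 112 (mod 173) write x = 112 + 173t. Substituting into x ≡ 53 (mod 193) gives 173t ≡ 134 (mod 193), and since 173⁻¹ ≡ 164 (mod 193), t ≡ 167. Hence x ≡ 112 + 173·167 = 29003 (mod 33389).
From x ≡ 29003 (mod 33389) write x = 29003 + 33389t. Substituting into x ≡ 150 (mod 223) gives 33389t ≡ 137 (mod 223), and since 162⁻¹ ≡ 106 (mod 223), t ≡ 27. Hence x ≡ 29003 + 33389·27 = 930506 (mod 7445747).
From x ≡ 930506 (mod 7445747) write x = 930506 + 7445747t. Substituting into x ≡ 65 (mod 125) gives 7445747t ≡ 59 (mod 125), and since 122⁻¹ ≡ 83 (mod 125), t ≡ 22. Hence x ≡ 930506 + 7445747·22 = 164736940 (mod 930718375).
From x ≡ 164736940 (mod 930718375) write x = 164736940 + 930718375t. Substituting into x ≡ 11 (mod 37) gives 930718375t ≡ 21 (mod 37), and since 25⁻¹ ≡ 3 (mod 37), t ≡ 26. Hence x ≡ 164736940 + 930718375·26 = 24363414690 (mod 34436579875).

24363414690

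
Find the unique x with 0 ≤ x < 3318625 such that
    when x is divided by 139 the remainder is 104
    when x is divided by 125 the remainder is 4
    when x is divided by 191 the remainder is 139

3106754

From x ≡ 104 (mod 139) write x = 104 + 139t. Substituting into x ≡ 4 (mod 125) gives 139t ≡ 25 (mod 125), and since 14⁻¹ ≡ 9 (mod 125), t ≡ 100. Hence x ≡ 104 + 139·100 = 14004 (mod 17375).
From x ≡ 14004 (mod 17375) write x = 14004 + 17375t. Substituting into x ≡ 139 (mod 191) gives 17375t ≡ 78 (mod 191), and since 185⁻¹ ≡ 159 (mod 191), t ≡ 178. Hence x ≡ 14004 + 17375·178 = 3106754 (mod 3318625).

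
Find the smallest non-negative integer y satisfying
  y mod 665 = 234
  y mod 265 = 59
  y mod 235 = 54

gcd(665, 265) = 5 and 5 | (59 − 234), so the pair is consistent; merging gives y ≡ 24174 (mod 35245), where 35245 = lcm(665, 265).
gcd(35245, 235) = 5 and 5 | (54 − 24174), so the pair is consistent; merging gives y ≡ 1081524 (mod 1656515), where 1656515 = lcm(35245, 235).
The solution is unique modulo lcm(665, 265, 235) = 1656515.

1081524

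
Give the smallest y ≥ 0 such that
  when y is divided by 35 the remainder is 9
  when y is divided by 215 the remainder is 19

1094

Combine the congruences pairwise.
gcd(35, 215) = 5 and 5 | (19 − 9), so the pair is consistent; merging gives y ≡ 1094 (mod 1505), where 1505 = lcm(35, 215).
The solution is unique modulo lcm(35, 215) = 1505.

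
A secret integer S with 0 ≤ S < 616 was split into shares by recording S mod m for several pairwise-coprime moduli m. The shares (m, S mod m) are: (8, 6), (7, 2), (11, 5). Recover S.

478

The moduli are pairwise coprime; N = 8·7·11 = 616.
N/8 = 77; 77 ≡ 5 (mod 8); 5·5 ≡ 1, so inverse 5.
N/7 = 88; 88 ≡ 4 (mod 7); 4·2 ≡ 1, so inverse 2.
N/11 = 56; 56 ≡ 1 (mod 11), inverse 1.
S ≡ 6·77·5 + 2·88·2 + 5·56·1 = 2942.
2942 mod 616 = 478.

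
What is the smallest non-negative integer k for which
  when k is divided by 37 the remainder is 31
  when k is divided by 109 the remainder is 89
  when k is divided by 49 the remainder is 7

79877

The moduli are pairwise coprime; N = 37·109·49 = 197617.
N/37 = 5341; 5341 ≡ 13 (mod 37); 13·20 ≡ 1, so inverse 20.
N/109 = 1813; 1813 ≡ 69 (mod 109); 69·79 ≡ 1, so inverse 79.
N/49 = 4033; 4033 ≡ 15 (mod 49); 15·36 ≡ 1, so inverse 36.
k ≡ 31·5341·20 + 89·1813·79 + 7·4033·36 = 17074939.
17074939 mod 197617 = 79877.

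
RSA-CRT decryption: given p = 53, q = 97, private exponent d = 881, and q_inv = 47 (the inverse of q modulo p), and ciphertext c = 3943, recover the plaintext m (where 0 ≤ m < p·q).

d_p = d mod (p−1) = 881 mod 52 = 49; d_q = d mod (q−1) = 17.
m₁ = c^(d_p) mod p: c ≡ 21 (mod 53), and 21^49 mod 53 = 34.
m₂ = c^(d_q) mod q: c ≡ 63 (mod 97), and 63^17 mod 97 = 34.
h = q_inv·(m₁ − m₂) mod p = 47·(34 − 34) mod 53 = 0.
m = m₂ + h·q = 34 + 0·97 = 34.

34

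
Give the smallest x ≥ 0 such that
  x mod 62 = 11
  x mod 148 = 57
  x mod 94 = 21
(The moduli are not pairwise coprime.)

gcd(62, 148) = 2 and 2 | (57 − 11), so the pair is consistent; merging gives x ≡ 1685 (mod 4588), where 4588 = lcm(62, 148).
gcd(4588, 94) = 2 and 2 | (21 − 1685), so the pair is consistent; merging gives x ≡ 162265 (mod 215636), where 215636 = lcm(4588, 94).
The solution is unique modulo lcm(62, 148, 94) = 215636.

162265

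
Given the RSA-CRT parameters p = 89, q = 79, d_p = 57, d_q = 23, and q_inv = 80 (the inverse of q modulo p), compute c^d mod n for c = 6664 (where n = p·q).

922

m₁ = c^(d_p) mod p: c ≡ 78 (mod 89), and 78^57 mod 89 = 32.
m₂ = c^(d_q) mod q: c ≡ 28 (mod 79), and 28^23 mod 79 = 53.
h = q_inv·(m₁ − m₂) mod p = 80·(32 − 53) mod 89 = 11.
m = m₂ + h·q = 53 + 11·79 = 922.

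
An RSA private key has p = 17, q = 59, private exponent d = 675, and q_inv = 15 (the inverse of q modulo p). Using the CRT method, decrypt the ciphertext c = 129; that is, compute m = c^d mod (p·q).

d_p = d mod (p−1) = 675 mod 16 = 3; d_q = d mod (q−1) = 37.
m₁ = c^(d_p) mod p: c ≡ 10 (mod 17), and 10^3 mod 17 = 14.
m₂ = c^(d_q) mod q: c ≡ 11 (mod 59), and 11^37 mod 59 = 37.
h = q_inv·(m₁ − m₂) mod p = 15·(14 − 37) mod 17 = 12.
m = m₂ + h·q = 37 + 12·59 = 745.

745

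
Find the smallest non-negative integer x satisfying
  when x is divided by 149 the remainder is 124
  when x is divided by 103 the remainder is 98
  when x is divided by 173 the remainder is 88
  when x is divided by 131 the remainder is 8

The moduli are pairwise coprime; N = 149·103·173·131 = 347809061.
N/149 = 2334289; 2334289 ≡ 55 (mod 149); 55·84 ≡ 1, so inverse 84.
N/103 = 3376787; 3376787 ≡ 35 (mod 103); 35·53 ≡ 1, so inverse 53.
N/173 = 2010457; 2010457 ≡ 24 (mod 173); 24·137 ≡ 1, so inverse 137.
N/131 = 2655031; 2655031 ≡ 54 (mod 131); 54·17 ≡ 1, so inverse 17.
x ≡ 124·2334289·84 + 98·3376787·53 + 88·2010457·137 + 8·2655031·17 = 66452139710.
66452139710 mod 347809061 = 20609059.

20609059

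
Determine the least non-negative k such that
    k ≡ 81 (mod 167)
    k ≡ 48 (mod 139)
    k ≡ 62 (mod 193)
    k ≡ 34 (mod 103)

440601692

The moduli are pairwise coprime; N = 167·139·193·103 = 461451227.
N/167 = 2763181; 2763181 ≡ 166 (mod 167); 166·166 ≡ 1, so inverse 166.
N/139 = 3319793; 3319793 ≡ 56 (mod 139); 56·72 ≡ 1, so inverse 72.
N/193 = 2390939; 2390939 ≡ 55 (mod 193); 55·186 ≡ 1, so inverse 186.
N/103 = 4480109; 4480109 ≡ 21 (mod 103); 21·54 ≡ 1, so inverse 54.
k ≡ 81·2763181·166 + 48·3319793·72 + 62·2390939·186 + 34·4480109·54 = 84424725006.
84424725006 mod 461451227 = 440601692.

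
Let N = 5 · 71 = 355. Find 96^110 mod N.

1

Mod 5: 96 ≡ 1; by Fermat, exponent reduces to 110 mod 4 = 2; 1^2 ≡ 1 (mod 5).
Mod 71: 96 ≡ 25; by Fermat, exponent reduces to 110 mod 70 = 40; 25^40 ≡ 1 (mod 71).
Combine by CRT: x ≡ 1 (mod 5), x ≡ 1 (mod 71) ⇒ x ≡ 1 (mod 355).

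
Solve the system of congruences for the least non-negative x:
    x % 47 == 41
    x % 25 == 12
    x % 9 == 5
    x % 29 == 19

From x ≡ 41 (mod 47) write x = 41 + 47t. Substituting into x ≡ 12 (mod 25) gives 47t ≡ 21 (mod 25), and since 22⁻¹ ≡ 8 (mod 25), t ≡ 18. Hence x ≡ 41 + 47·18 = 887 (mod 1175).
From x ≡ 887 (mod 1175) write x = 887 + 1175t. Substituting into x ≡ 5 (mod 9) gives 1175t ≡ 0 (mod 9), and since 5⁻¹ ≡ 2 (mod 9), t ≡ 0. Hence x ≡ 887 + 1175·0 = 887 (mod 10575).
From x ≡ 887 (mod 10575) write x = 887 + 10575t. Substituting into x ≡ 19 (mod 29) gives 10575t ≡ 2 (mod 29), and since 19⁻¹ ≡ 26 (mod 29), t ≡ 23. Hence x ≡ 887 + 10575·23 = 244112 (mod 306675).

244112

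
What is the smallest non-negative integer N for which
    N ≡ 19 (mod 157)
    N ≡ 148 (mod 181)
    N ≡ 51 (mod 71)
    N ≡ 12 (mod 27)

19859106

The moduli are pairwise coprime; M = 157·181·71·27 = 54475389.
M/157 = 346977; 346977 ≡ 7 (mod 157); 7·45 ≡ 1, so inverse 45.
M/181 = 300969; 300969 ≡ 147 (mod 181); 147·165 ≡ 1, so inverse 165.
M/71 = 767259; 767259 ≡ 33 (mod 71); 33·28 ≡ 1, so inverse 28.
M/27 = 2017607; 2017607 ≡ 5 (mod 27); 5·11 ≡ 1, so inverse 11.
N ≡ 19·346977·45 + 148·300969·165 + 51·767259·28 + 12·2017607·11 = 9008298291.
9008298291 mod 54475389 = 19859106.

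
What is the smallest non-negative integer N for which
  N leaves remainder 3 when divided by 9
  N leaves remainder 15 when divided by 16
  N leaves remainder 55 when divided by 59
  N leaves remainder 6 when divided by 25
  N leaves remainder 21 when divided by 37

Combine the congruences pairwise.
From N ≡ 3 (mod 9) write N = 3 + 9t. Substituting into N ≡ 15 (mod 16) gives 9t ≡ 12 (mod 16), and since 9⁻¹ ≡ 9 (mod 16), t ≡ 12. Hence N ≡ 3 + 9·12 = 111 (mod 144).
From N ≡ 111 (mod 144) write N = 111 + 144t. Substituting into N ≡ 55 (mod 59) gives 144t ≡ 3 (mod 59), and since 26⁻¹ ≡ 25 (mod 59), t ≡ 16. Hence N ≡ 111 + 144·16 = 2415 (mod 8496).
From N ≡ 2415 (mod 8496) write N = 2415 + 8496t. Substituting into N ≡ 6 (mod 25) gives 8496t ≡ 16 (mod 25), and since 21⁻¹ ≡ 6 (mod 25), t ≡ 21. Hence N ≡ 2415 + 8496·21 = 180831 (mod 212400).
From N ≡ 180831 (mod 212400) write N = 180831 + 212400t. Substituting into N ≡ 21 (mod 37) gives 212400t ≡ 9 (mod 37), and since 20⁻¹ ≡ 13 (mod 37), t ≡ 6. Hence N ≡ 180831 + 212400·6 = 1455231 (mod 7858800).

1455231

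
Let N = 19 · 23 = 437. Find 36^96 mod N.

140

Mod 19: 36 ≡ 17; by Fermat, exponent reduces to 96 mod 18 = 6; 17^6 ≡ 7 (mod 19).
Mod 23: 36 ≡ 13; by Fermat, exponent reduces to 96 mod 22 = 8; 13^8 ≡ 2 (mod 23).
Combine by CRT: x ≡ 7 (mod 19), x ≡ 2 (mod 23) ⇒ x ≡ 140 (mod 437).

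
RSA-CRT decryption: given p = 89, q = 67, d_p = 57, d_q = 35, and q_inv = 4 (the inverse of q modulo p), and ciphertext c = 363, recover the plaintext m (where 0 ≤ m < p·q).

3705

m₁ = c^(d_p) mod p: c ≡ 7 (mod 89), and 7^57 mod 89 = 56.
m₂ = c^(d_q) mod q: c ≡ 28 (mod 67), and 28^35 mod 67 = 20.
h = q_inv·(m₁ − m₂) mod p = 4·(56 − 20) mod 89 = 55.
m = m₂ + h·q = 20 + 55·67 = 3705.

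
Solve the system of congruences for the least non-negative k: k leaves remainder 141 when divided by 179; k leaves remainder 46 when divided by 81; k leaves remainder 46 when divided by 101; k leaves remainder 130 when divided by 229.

26841907

From k ≡ 141 (mod 179) write k = 141 + 179t. Substituting into k ≡ 46 (mod 81) gives 179t ≡ 67 (mod 81), and since 17⁻¹ ≡ 62 (mod 81), t ≡ 23. Hence k ≡ 141 + 179·23 = 4258 (mod 14499).
From k ≡ 4258 (mod 14499) write k = 4258 + 14499t. Substituting into k ≡ 46 (mod 101) gives 14499t ≡ 30 (mod 101), and since 56⁻¹ ≡ 92 (mod 101), t ≡ 33. Hence k ≡ 4258 + 14499·33 = 482725 (mod 1464399).
From k ≡ 482725 (mod 1464399) write k = 482725 + 1464399t. Substituting into k ≡ 130 (mod 229) gives 1464399t ≡ 137 (mod 229), and since 173⁻¹ ≡ 184 (mod 229), t ≡ 18. Hence k ≡ 482725 + 1464399·18 = 26841907 (mod 335347371).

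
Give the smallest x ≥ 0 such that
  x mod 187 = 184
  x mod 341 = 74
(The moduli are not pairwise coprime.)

gcd(187, 341) = 11 and 11 | (74 − 184), so the pair is consistent; merging gives x ≡ 2802 (mod 5797), where 5797 = lcm(187, 341).
The solution is unique modulo lcm(187, 341) = 5797.

2802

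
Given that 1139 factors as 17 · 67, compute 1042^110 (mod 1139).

Mod 17: 1042 ≡ 5; by Fermat, exponent reduces to 110 mod 16 = 14; 5^14 ≡ 15 (mod 17).
Mod 67: 1042 ≡ 37; by Fermat, exponent reduces to 110 mod 66 = 44; 37^44 ≡ 29 (mod 67).
Combine by CRT: x ≡ 15 (mod 17), x ≡ 29 (mod 67) ⇒ x ≡ 967 (mod 1139).

967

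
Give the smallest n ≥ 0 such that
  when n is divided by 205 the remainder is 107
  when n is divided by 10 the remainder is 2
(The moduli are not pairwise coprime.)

gcd(205, 10) = 5 and 5 | (2 − 107), so the pair is consistent; merging gives n ≡ 312 (mod 410), where 410 = lcm(205, 10).
The solution is unique modulo lcm(205, 10) = 410.

312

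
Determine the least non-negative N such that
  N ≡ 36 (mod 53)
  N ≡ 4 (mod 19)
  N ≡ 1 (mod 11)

6502

The moduli are pairwise coprime; M = 53·19·11 = 11077.
M/53 = 209; 209 ≡ 50 (mod 53); 50·35 ≡ 1, so inverse 35.
M/19 = 583; 583 ≡ 13 (mod 19); 13·3 ≡ 1, so inverse 3.
M/11 = 1007; 1007 ≡ 6 (mod 11); 6·2 ≡ 1, so inverse 2.
N ≡ 36·209·35 + 4·583·3 + 1·1007·2 = 272350.
272350 mod 11077 = 6502.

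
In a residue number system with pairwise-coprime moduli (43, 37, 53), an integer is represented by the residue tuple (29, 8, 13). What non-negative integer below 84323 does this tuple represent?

45222

From x ≡ 29 (mod 43) write x = 29 + 43t. Substituting into x ≡ 8 (mod 37) gives 43t ≡ 16 (mod 37), and since 6⁻¹ ≡ 31 (mod 37), t ≡ 15. Hence x ≡ 29 + 43·15 = 674 (mod 1591).
From x ≡ 674 (mod 1591) write x = 674 + 1591t. Substituting into x ≡ 13 (mod 53) gives 1591t ≡ 28 (mod 53), and since 1⁻¹ ≡ 1 (mod 53), t ≡ 28. Hence x ≡ 674 + 1591·28 = 45222 (mod 84323).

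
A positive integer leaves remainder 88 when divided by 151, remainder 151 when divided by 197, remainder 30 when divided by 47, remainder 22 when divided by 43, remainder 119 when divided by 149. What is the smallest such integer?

From t ≡ 88 (mod 151) write t = 88 + 151s. Substituting into t ≡ 151 (mod 197) gives 151s ≡ 63 (mod 197), and since 151⁻¹ ≡ 167 (mod 197), s ≡ 80. Hence t ≡ 88 + 151·80 = 12168 (mod 29747).
From t ≡ 12168 (mod 29747) write t = 12168 + 29747s. Substituting into t ≡ 30 (mod 47) gives 29747s ≡ 35 (mod 47), and since 43⁻¹ ≡ 35 (mod 47), s ≡ 3. Hence t ≡ 12168 + 29747·3 = 101409 (mod 1398109).
From t ≡ 101409 (mod 1398109) write t = 101409 + 1398109s. Substituting into t ≡ 22 (mod 43) gives 1398109s ≡ 7 (mod 43), and since 7⁻¹ ≡ 37 (mod 43), s ≡ 1. Hence t ≡ 101409 + 1398109·1 = 1499518 (mod 60118687).
From t ≡ 1499518 (mod 60118687) write t = 1499518 + 60118687s. Substituting into t ≡ 119 (mod 149) gives 60118687s ≡ 137 (mod 149), and since 18⁻¹ ≡ 58 (mod 149), s ≡ 49. Hence t ≡ 1499518 + 60118687·49 = 2947315181 (mod 8957684363).

2947315181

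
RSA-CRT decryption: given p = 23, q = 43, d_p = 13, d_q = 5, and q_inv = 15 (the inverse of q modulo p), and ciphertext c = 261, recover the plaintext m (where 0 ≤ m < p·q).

501

m₁ = c^(d_p) mod p: c ≡ 8 (mod 23), and 8^13 mod 23 = 18.
m₂ = c^(d_q) mod q: c ≡ 3 (mod 43), and 3^5 mod 43 = 28.
h = q_inv·(m₁ − m₂) mod p = 15·(18 − 28) mod 23 = 11.
m = m₂ + h·q = 28 + 11·43 = 501.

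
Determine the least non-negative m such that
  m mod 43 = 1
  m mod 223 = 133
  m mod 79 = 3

From m ≡ 1 (mod 43) write m = 1 + 43t. Substituting into m ≡ 133 (mod 223) gives 43t ≡ 132 (mod 223), and since 43⁻¹ ≡ 83 (mod 223), t ≡ 29. Hence m ≡ 1 + 43·29 = 1248 (mod 9589).
From m ≡ 1248 (mod 9589) write m = 1248 + 9589t. Substituting into m ≡ 3 (mod 79) gives 9589t ≡ 19 (mod 79), and since 30⁻¹ ≡ 29 (mod 79), t ≡ 77. Hence m ≡ 1248 + 9589·77 = 739601 (mod 757531).

739601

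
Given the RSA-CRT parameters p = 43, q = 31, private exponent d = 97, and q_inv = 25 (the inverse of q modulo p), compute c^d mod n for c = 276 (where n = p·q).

d_p = d mod (p−1) = 97 mod 42 = 13; d_q = d mod (q−1) = 7.
m₁ = c^(d_p) mod p: c ≡ 18 (mod 43), and 18^13 mod 43 = 29.
m₂ = c^(d_q) mod q: c ≡ 28 (mod 31), and 28^7 mod 31 = 14.
h = q_inv·(m₁ − m₂) mod p = 25·(29 − 14) mod 43 = 31.
m = m₂ + h·q = 14 + 31·31 = 975.

975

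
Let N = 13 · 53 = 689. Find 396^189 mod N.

486

Mod 13: 396 ≡ 6; by Fermat, exponent reduces to 189 mod 12 = 9; 6^9 ≡ 5 (mod 13).
Mod 53: 396 ≡ 25; by Fermat, exponent reduces to 189 mod 52 = 33; 25^33 ≡ 9 (mod 53).
Combine by CRT: x ≡ 5 (mod 13), x ≡ 9 (mod 53) ⇒ x ≡ 486 (mod 689).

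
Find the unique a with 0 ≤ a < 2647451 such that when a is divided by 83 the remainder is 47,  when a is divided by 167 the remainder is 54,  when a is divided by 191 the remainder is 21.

969155

The moduli are pairwise coprime; N = 83·167·191 = 2647451.
N/83 = 31897; 31897 ≡ 25 (mod 83); 25·10 ≡ 1, so inverse 10.
N/167 = 15853; 15853 ≡ 155 (mod 167); 155·153 ≡ 1, so inverse 153.
N/191 = 13861; 13861 ≡ 109 (mod 191); 109·184 ≡ 1, so inverse 184.
a ≡ 47·31897·10 + 54·15853·153 + 21·13861·184 = 199527980.
199527980 mod 2647451 = 969155.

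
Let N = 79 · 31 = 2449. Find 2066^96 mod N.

Mod 79: 2066 ≡ 12; by Fermat, exponent reduces to 96 mod 78 = 18; 12^18 ≡ 18 (mod 79).
Mod 31: 2066 ≡ 20; by Fermat, exponent reduces to 96 mod 30 = 6; 20^6 ≡ 4 (mod 31).
Combine by CRT: x ≡ 18 (mod 79), x ≡ 4 (mod 31) ⇒ x ≡ 97 (mod 2449).

97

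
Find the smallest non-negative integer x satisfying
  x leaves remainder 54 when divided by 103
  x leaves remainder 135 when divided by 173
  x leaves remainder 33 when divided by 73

The moduli are pairwise coprime; N = 103·173·73 = 1300787.
N/103 = 12629; 12629 ≡ 63 (mod 103); 63·18 ≡ 1, so inverse 18.
N/173 = 7519; 7519 ≡ 80 (mod 173); 80·93 ≡ 1, so inverse 93.
N/73 = 17819; 17819 ≡ 7 (mod 73); 7·21 ≡ 1, so inverse 21.
x ≡ 54·12629·18 + 135·7519·93 + 33·17819·21 = 119025000.
119025000 mod 1300787 = 653383.

653383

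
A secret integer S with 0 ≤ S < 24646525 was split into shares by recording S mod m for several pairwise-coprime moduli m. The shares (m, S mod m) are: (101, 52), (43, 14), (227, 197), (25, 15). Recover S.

Combine the congruences pairwise.
From S ≡ 52 (mod 101) write S = 52 + 101t. Substituting into S ≡ 14 (mod 43) gives 101t ≡ 5 (mod 43), and since 15⁻¹ ≡ 23 (mod 43), t ≡ 29. Hence S ≡ 52 + 101·29 = 2981 (mod 4343).
From S ≡ 2981 (mod 4343) write S = 2981 + 4343t. Substituting into S ≡ 197 (mod 227) gives 4343t ≡ 167 (mod 227), and since 30⁻¹ ≡ 53 (mod 227), t ≡ 225. Hence S ≡ 2981 + 4343·225 = 980156 (mod 985861).
From S ≡ 980156 (mod 985861) write S = 980156 + 985861t. Substituting into S ≡ 15 (mod 25) gives 985861t ≡ 9 (mod 25), and since 11⁻¹ ≡ 16 (mod 25), t ≡ 19. Hence S ≡ 980156 + 985861·19 = 19711515 (mod 24646525).

19711515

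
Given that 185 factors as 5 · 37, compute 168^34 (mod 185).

Mod 5: 168 ≡ 3; by Fermat, exponent reduces to 34 mod 4 = 2; 3^2 ≡ 4 (mod 5).
Mod 37: 168 ≡ 20; 20^34 ≡ 21 (mod 37).
Combine by CRT: x ≡ 4 (mod 5), x ≡ 21 (mod 37) ⇒ x ≡ 169 (mod 185).

169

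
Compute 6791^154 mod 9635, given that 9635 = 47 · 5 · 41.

5486

Mod 47: 6791 ≡ 23; by Fermat, exponent reduces to 154 mod 46 = 16; 23^16 ≡ 34 (mod 47).
Mod 5: 6791 ≡ 1; by Fermat, exponent reduces to 154 mod 4 = 2; 1^2 ≡ 1 (mod 5).
Mod 41: 6791 ≡ 26; by Fermat, exponent reduces to 154 mod 40 = 34; 26^34 ≡ 33 (mod 41).
Combine by CRT: x ≡ 34 (mod 47), x ≡ 1 (mod 5), x ≡ 33 (mod 41) ⇒ x ≡ 5486 (mod 9635).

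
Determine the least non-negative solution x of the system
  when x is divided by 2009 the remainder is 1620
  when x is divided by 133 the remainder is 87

gcd(2009, 133) = 7 and 7 | (87 − 1620), so the pair is consistent; merging gives x ≡ 29746 (mod 38171), where 38171 = lcm(2009, 133).
The solution is unique modulo lcm(2009, 133) = 38171.

29746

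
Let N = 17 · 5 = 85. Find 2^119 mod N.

Mod 17: 2 ≡ 2; by Fermat, exponent reduces to 119 mod 16 = 7; 2^7 ≡ 9 (mod 17).
Mod 5: 2 ≡ 2; by Fermat, exponent reduces to 119 mod 4 = 3; 2^3 ≡ 3 (mod 5).
Combine by CRT: x ≡ 9 (mod 17), x ≡ 3 (mod 5) ⇒ x ≡ 43 (mod 85).

43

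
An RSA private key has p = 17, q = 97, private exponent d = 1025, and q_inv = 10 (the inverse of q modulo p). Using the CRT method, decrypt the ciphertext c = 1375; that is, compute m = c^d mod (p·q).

d_p = d mod (p−1) = 1025 mod 16 = 1; d_q = d mod (q−1) = 65.
m₁ = c^(d_p) mod p: c ≡ 15 (mod 17), and 15^1 mod 17 = 15.
m₂ = c^(d_q) mod q: c ≡ 17 (mod 97), and 17^65 mod 97 = 13.
h = q_inv·(m₁ − m₂) mod p = 10·(15 − 13) mod 17 = 3.
m = m₂ + h·q = 13 + 3·97 = 304.

304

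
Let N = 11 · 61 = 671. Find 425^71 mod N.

Mod 11: 425 ≡ 7; by Fermat, exponent reduces to 71 mod 10 = 1; 7^1 ≡ 7 (mod 11).
Mod 61: 425 ≡ 59; by Fermat, exponent reduces to 71 mod 60 = 11; 59^11 ≡ 26 (mod 61).
Combine by CRT: x ≡ 7 (mod 11), x ≡ 26 (mod 61) ⇒ x ≡ 392 (mod 671).

392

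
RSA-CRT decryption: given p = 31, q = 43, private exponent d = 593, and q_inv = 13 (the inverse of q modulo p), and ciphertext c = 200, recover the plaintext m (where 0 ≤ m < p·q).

607

d_p = d mod (p−1) = 593 mod 30 = 23; d_q = d mod (q−1) = 5.
m₁ = c^(d_p) mod p: c ≡ 14 (mod 31), and 14^23 mod 31 = 18.
m₂ = c^(d_q) mod q: c ≡ 28 (mod 43), and 28^5 mod 43 = 5.
h = q_inv·(m₁ − m₂) mod p = 13·(18 − 5) mod 31 = 14.
m = m₂ + h·q = 5 + 14·43 = 607.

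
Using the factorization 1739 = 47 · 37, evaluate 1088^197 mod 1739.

1623

Mod 47: 1088 ≡ 7; by Fermat, exponent reduces to 197 mod 46 = 13; 7^13 ≡ 25 (mod 47).
Mod 37: 1088 ≡ 15; by Fermat, exponent reduces to 197 mod 36 = 17; 15^17 ≡ 32 (mod 37).
Combine by CRT: x ≡ 25 (mod 47), x ≡ 32 (mod 37) ⇒ x ≡ 1623 (mod 1739).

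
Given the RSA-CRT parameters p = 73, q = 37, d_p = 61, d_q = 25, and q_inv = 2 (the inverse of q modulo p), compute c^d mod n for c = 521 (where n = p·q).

1669

m₁ = c^(d_p) mod p: c ≡ 10 (mod 73), and 10^61 mod 73 = 63.
m₂ = c^(d_q) mod q: c ≡ 3 (mod 37), and 3^25 mod 37 = 4.
h = q_inv·(m₁ − m₂) mod p = 2·(63 − 4) mod 73 = 45.
m = m₂ + h·q = 4 + 45·37 = 1669.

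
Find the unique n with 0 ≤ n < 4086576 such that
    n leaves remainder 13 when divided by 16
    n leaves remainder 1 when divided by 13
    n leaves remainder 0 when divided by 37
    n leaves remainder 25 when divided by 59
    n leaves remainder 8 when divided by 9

3786173

The moduli are pairwise coprime; M = 16·13·37·59·9 = 4086576.
M/16 = 255411; 255411 ≡ 3 (mod 16); 3·11 ≡ 1, so inverse 11.
M/13 = 314352; 314352 ≡ 12 (mod 13); 12·12 ≡ 1, so inverse 12.
M/37 = 110448; 110448 ≡ 3 (mod 37); 3·25 ≡ 1, so inverse 25.
M/59 = 69264; 69264 ≡ 57 (mod 59); 57·29 ≡ 1, so inverse 29.
M/9 = 454064; 454064 ≡ 5 (mod 9); 5·2 ≡ 1, so inverse 2.
n ≡ 13·255411·11 + 1·314352·12 + 0·110448·25 + 25·69264·29 + 8·454064·2 = 97777421.
97777421 mod 4086576 = 3786173.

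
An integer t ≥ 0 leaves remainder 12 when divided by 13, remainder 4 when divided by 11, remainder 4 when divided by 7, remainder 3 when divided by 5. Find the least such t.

4393

The moduli are pairwise coprime; N = 13·11·7·5 = 5005.
N/13 = 385; 385 ≡ 8 (mod 13); 8·5 ≡ 1, so inverse 5.
N/11 = 455; 455 ≡ 4 (mod 11); 4·3 ≡ 1, so inverse 3.
N/7 = 715; 715 ≡ 1 (mod 7), inverse 1.
N/5 = 1001; 1001 ≡ 1 (mod 5), inverse 1.
t ≡ 12·385·5 + 4·455·3 + 4·715·1 + 3·1001·1 = 34423.
34423 mod 5005 = 4393.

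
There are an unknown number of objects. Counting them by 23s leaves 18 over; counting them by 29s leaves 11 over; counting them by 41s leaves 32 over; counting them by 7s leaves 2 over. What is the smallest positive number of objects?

154233

From N ≡ 18 (mod 23) write N = 18 + 23t. Substituting into N ≡ 11 (mod 29) gives 23t ≡ 22 (mod 29), and since 23⁻¹ ≡ 24 (mod 29), t ≡ 6. Hence N ≡ 18 + 23·6 = 156 (mod 667).
From N ≡ 156 (mod 667) write N = 156 + 667t. Substituting into N ≡ 32 (mod 41) gives 667t ≡ 40 (mod 41), and since 11⁻¹ ≡ 15 (mod 41), t ≡ 26. Hence N ≡ 156 + 667·26 = 17498 (mod 27347).
From N ≡ 17498 (mod 27347) write N = 17498 + 27347t. Substituting into N ≡ 2 (mod 7) gives 27347t ≡ 4 (mod 7), and since 5⁻¹ ≡ 3 (mod 7), t ≡ 5. Hence N ≡ 17498 + 27347·5 = 154233 (mod 191429).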